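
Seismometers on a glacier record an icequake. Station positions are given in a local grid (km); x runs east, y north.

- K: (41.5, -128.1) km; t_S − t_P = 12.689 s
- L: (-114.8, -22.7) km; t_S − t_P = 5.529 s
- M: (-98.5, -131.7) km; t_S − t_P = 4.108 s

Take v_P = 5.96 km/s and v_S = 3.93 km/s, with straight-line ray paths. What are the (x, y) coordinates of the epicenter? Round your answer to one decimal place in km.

Distance from S−P lag: d = Δt · v_P v_S / (v_P − v_S) = Δt · (5.96·3.93)/(5.96−3.93) ≈ 11.5383·Δt.
So d_K = 146.41, d_L = 63.80, d_M = 47.40 km.
Circle about each station: (x − 41.5)² + (y + 128.1)² = 146.41²; (x + 114.8)² + (y + 22.7)² = 63.80²; (x + 98.5)² + (y + 131.7)² = 47.40².
Subtracting the K equation from the L and M equations removes the quadratic terms:
-312.6 x + 210.8 y = 12927.92
-280.0 x − 7.2 y = 28104.41
Solving the 2×2 system: x ≈ -98.2, y ≈ -84.3 km.
Check against K (with the unrounded x, y): √((x − 41.5)²+(y + 128.1)²) = 146.41 ≈ 146.41 km. ✓

(-98.2, -84.3)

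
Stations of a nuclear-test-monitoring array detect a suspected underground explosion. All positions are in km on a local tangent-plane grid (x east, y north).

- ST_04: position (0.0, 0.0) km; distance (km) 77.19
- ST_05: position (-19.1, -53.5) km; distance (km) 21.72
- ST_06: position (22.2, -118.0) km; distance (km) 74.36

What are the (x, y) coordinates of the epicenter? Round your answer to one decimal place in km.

-34.0 km east, -69.3 km north

Circle about each station: x² + y² = 77.19²; (x + 19.1)² + (y + 53.5)² = 21.72²; (x − 22.2)² + (y + 118.0)² = 74.36².
Subtracting pairs of circle equations eliminates x²+y² and gives linear equations (the radical axes):
-38.2 x − 107.0 y = 8713.60
44.4 x − 236.0 y = 14845.73
Solving the 2×2 system: x ≈ -34.0, y ≈ -69.3 km.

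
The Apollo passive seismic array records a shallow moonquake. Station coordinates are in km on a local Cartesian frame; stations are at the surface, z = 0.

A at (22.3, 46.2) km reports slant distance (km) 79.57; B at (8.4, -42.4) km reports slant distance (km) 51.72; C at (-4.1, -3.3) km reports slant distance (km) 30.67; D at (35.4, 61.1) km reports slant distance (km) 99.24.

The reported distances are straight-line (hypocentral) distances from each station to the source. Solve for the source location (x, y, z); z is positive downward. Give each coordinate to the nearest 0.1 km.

(-31.4, -11.4, 11.4)

Each station gives a sphere (x−x_i)² + (y−y_i)² + z² = d_i² (stations at z=0).
Subtracting the A sphere from B and C: z² cancels, leaving linear equations in x and y:
-27.8 x − 177.2 y = 2893.02
-52.8 x − 99.0 y = 2786.71
Solving: x ≈ -31.405, y ≈ -11.399 km (keep extra digits for the depth step; rounded: -31.4, -11.4).
Then from the A sphere: z² = 79.57² − (x − 22.3)² − (y − 46.2)² with x = -31.405, y = -11.399, so z ≈ 11.380 ≈ 11.4 km.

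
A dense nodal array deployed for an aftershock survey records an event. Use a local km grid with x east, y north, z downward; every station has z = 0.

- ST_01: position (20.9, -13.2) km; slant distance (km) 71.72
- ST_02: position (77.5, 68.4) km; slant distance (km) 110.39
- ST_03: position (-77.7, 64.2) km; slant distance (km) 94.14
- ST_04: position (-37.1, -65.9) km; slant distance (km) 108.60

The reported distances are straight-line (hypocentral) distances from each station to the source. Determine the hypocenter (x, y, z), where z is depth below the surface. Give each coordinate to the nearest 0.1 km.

(-9.7, 25.3, 52.2)

Each station gives a sphere (x−x_i)² + (y−y_i)² + z² = d_i² (stations at z=0).
Subtracting the ST_01 sphere from ST_02 and ST_03: z² cancels, leaving linear equations in x and y:
113.2 x + 163.2 y = 3031.57
-197.2 x + 154.8 y = 5829.30
Solving: x ≈ -9.698, y ≈ 25.303 km (keep extra digits for the depth step; rounded: -9.7, 25.3).
Then from the ST_01 sphere: z² = 71.72² − (x − 20.9)² − (y + 13.2)² with x = -9.698, y = 25.303, so z ≈ 52.202 ≈ 52.2 km.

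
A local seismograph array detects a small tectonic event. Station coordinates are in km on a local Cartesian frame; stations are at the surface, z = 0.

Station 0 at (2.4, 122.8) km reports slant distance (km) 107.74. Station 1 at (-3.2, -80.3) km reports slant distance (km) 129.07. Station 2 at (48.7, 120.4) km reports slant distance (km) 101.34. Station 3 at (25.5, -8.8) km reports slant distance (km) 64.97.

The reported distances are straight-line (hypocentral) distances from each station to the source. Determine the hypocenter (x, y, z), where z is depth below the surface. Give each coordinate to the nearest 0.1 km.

Each station gives a sphere (x−x_i)² + (y−y_i)² + z² = d_i² (stations at z=0).
Subtracting the Station 0 sphere from Station 1 and Station 2: z² cancels, leaving linear equations in x and y:
-11.2 x − 406.2 y = -13678.43
92.6 x − 4.8 y = 3120.36
Solving: x ≈ 35.392, y ≈ 32.698 km (keep extra digits for the depth step; rounded: 35.4, 32.7).
Then from the Station 0 sphere: z² = 107.74² − (x − 2.4)² − (y − 122.8)² with x = 35.392, y = 32.698, so z ≈ 49.001 ≈ 49.0 km.
Check against Station 3 (with the unrounded solution): distance 64.97 ≈ 64.97 km. ✓

(35.4, 32.7, 49.0)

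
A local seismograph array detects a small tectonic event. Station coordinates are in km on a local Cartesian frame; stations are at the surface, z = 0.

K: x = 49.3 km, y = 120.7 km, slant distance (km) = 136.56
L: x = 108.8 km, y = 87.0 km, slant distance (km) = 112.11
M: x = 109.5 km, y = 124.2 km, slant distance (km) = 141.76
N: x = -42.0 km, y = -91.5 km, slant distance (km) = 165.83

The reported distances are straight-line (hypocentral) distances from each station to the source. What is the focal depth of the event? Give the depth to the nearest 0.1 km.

Each station gives a sphere (x−x_i)² + (y−y_i)² + z² = d_i² (stations at z=0).
Subtracting the K sphere from L and M: z² cancels, leaving linear equations in x and y:
119.0 x − 67.4 y = 8487.44
120.4 x + 7.0 y = 8969.65
Solving: x ≈ 74.203, y ≈ 5.085 km (keep extra digits for the depth step; rounded: 74.2, 5.1).
Then from the K sphere: z² = 136.56² − (x − 49.3)² − (y − 120.7)² with x = 74.203, y = 5.085, so z ≈ 68.276 ≈ 68.3 km.

z ≈ 68.3 km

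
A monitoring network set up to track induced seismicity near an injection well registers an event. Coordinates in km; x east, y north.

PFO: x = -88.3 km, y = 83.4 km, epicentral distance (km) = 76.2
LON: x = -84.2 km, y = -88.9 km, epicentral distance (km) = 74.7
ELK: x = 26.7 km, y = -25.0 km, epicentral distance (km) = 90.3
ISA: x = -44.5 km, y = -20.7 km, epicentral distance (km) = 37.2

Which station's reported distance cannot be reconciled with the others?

Solve using three stations at a time. Using PFO, ELK, ISA (subtract circle equations pairwise → linear system) gives (x, y) ≈ (-54.1, 15.3).
Distances from that point to each station vs reported:
  PFO: calculated 76.2 vs reported 76.2 → residual 0.0 km
  LON: calculated 108.4 vs reported 74.7 → residual 33.7 km
  ELK: calculated 90.3 vs reported 90.3 → residual 0.0 km
  ISA: calculated 37.2 vs reported 37.2 → residual 0.0 km
PFO, ELK, ISA are mutually consistent (residuals ≈ 0); LON is off by 33.7 km.

LON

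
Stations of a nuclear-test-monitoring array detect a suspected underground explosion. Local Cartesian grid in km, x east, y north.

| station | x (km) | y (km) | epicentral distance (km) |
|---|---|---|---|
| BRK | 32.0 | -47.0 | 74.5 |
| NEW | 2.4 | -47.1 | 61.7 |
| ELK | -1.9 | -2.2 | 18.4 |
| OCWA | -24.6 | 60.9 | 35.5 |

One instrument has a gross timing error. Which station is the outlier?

Solve using three stations at a time. Using BRK, NEW, ELK (subtract circle equations pairwise → linear system) gives (x, y) ≈ (-12.5, 12.8).
Distances from that point to each station vs reported:
  BRK: calculated 74.5 vs reported 74.5 → residual 0.0 km
  NEW: calculated 61.7 vs reported 61.7 → residual 0.0 km
  ELK: calculated 18.3 vs reported 18.4 → residual 0.1 km
  OCWA: calculated 49.7 vs reported 35.5 → residual 14.2 km
BRK, NEW, ELK are mutually consistent (residuals ≈ 0); OCWA is off by 14.2 km.

OCWA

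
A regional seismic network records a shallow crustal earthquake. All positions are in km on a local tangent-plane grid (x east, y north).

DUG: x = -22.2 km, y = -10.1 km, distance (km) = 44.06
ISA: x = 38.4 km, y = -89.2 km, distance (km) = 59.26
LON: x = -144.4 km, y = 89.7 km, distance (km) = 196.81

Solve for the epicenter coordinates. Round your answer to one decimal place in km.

x ≈ -7.4 km, y ≈ -51.6 km

Circle about each station: (x + 22.2)² + (y + 10.1)² = 44.06²; (x − 38.4)² + (y + 89.2)² = 59.26²; (x + 144.4)² + (y − 89.7)² = 196.81².
Subtracting pairs of circle equations eliminates x²+y² and gives linear equations (the radical axes):
121.2 x − 158.2 y = 7265.89
-244.4 x + 199.6 y = -8490.29
Solving the 2×2 system: x ≈ -7.4, y ≈ -51.6 km.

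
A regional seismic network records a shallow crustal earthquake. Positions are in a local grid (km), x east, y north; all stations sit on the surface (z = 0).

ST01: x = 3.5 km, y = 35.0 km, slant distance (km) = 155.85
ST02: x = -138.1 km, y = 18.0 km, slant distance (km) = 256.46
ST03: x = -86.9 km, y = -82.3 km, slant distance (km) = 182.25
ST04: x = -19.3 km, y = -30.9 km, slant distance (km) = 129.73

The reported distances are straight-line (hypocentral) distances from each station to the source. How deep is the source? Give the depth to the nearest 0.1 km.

z ≈ 27.6 km

Each station gives a sphere (x−x_i)² + (y−y_i)² + z² = d_i² (stations at z=0).
Subtracting the ST01 sphere from ST02 and ST03: z² cancels, leaving linear equations in x and y:
-283.2 x − 34.0 y = -23324.15
-180.8 x − 234.6 y = 4161.81
Solving: x ≈ 93.103, y ≈ -89.492 km (keep extra digits for the depth step; rounded: 93.1, -89.5).
Then from the ST01 sphere: z² = 155.85² − (x − 3.5)² − (y − 35.0)² with x = 93.103, y = -89.492, so z ≈ 27.609 ≈ 27.6 km.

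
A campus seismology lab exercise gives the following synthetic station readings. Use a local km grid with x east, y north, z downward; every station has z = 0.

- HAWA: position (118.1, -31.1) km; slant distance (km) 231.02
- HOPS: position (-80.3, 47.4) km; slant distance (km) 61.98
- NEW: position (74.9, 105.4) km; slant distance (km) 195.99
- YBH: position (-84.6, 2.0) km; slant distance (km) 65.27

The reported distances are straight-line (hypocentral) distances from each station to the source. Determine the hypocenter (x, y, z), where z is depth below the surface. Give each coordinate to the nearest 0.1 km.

Each station gives a sphere (x−x_i)² + (y−y_i)² + z² = d_i² (stations at z=0).
Subtracting the HAWA sphere from HOPS and NEW: z² cancels, leaving linear equations in x and y:
-396.8 x + 157.0 y = 43308.75
-86.4 x + 273.0 y = 16762.51
Solving: x ≈ -96.997, y ≈ 30.703 km (keep extra digits for the depth step; rounded: -97.0, 30.7).
Then from the HAWA sphere: z² = 231.02² − (x − 118.1)² − (y + 31.1)² with x = -96.997, y = 30.703, so z ≈ 57.305 ≈ 57.3 km.
Check against YBH (with the unrounded solution): distance 65.28 ≈ 65.27 km. ✓

x ≈ -97.0 km, y ≈ 30.7 km, depth ≈ 57.3 km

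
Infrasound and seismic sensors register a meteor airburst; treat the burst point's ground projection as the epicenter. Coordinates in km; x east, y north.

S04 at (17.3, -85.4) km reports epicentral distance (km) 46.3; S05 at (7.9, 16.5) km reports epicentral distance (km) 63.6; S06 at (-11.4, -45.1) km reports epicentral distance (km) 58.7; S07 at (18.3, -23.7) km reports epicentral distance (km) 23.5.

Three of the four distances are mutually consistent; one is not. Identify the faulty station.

S06

Solve using three stations at a time. Using S04, S05, S07 (subtract circle equations pairwise → linear system) gives (x, y) ≈ (33.0, -41.9).
Distances from that point to each station vs reported:
  S04: calculated 46.2 vs reported 46.3 → residual 0.1 km
  S05: calculated 63.6 vs reported 63.6 → residual 0.0 km
  S06: calculated 44.5 vs reported 58.7 → residual 14.2 km
  S07: calculated 23.4 vs reported 23.5 → residual 0.1 km
S04, S05, S07 are mutually consistent (residuals ≈ 0); S06 is off by 14.2 km.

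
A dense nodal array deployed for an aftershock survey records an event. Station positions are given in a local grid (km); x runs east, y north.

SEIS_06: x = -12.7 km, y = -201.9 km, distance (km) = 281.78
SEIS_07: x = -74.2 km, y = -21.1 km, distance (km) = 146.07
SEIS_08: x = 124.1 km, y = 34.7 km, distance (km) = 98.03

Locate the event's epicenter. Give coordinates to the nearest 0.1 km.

Circle about each station: (x + 12.7)² + (y + 201.9)² = 281.78²; (x + 74.2)² + (y + 21.1)² = 146.07²; (x − 124.1)² + (y − 34.7)² = 98.03².
Subtracting the SEIS_06 equation from the SEIS_07 and SEIS_08 equations removes the quadratic terms:
-123.0 x + 361.6 y = 23089.47
273.6 x + 473.2 y = 45470.09
Solving the 2×2 system: x ≈ 35.1, y ≈ 75.8 km.

35.1 km east, 75.8 km north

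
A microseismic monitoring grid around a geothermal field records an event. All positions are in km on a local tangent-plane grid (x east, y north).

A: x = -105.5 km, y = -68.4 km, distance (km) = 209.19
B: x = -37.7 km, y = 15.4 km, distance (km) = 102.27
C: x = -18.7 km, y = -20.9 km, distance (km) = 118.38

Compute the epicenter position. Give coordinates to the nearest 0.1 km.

Circle about each station: (x + 105.5)² + (y + 68.4)² = 209.19²; (x + 37.7)² + (y − 15.4)² = 102.27²; (x + 18.7)² + (y + 20.9)² = 118.38².
Subtracting the A equation from the B and C equations removes the quadratic terms:
135.6 x + 167.6 y = 19150.94
173.6 x + 95.0 y = 14724.32
Solving the 2×2 system: x ≈ 40.0, y ≈ 81.9 km.
Check against A (with the unrounded x, y): √((x + 105.5)²+(y + 68.4)²) = 209.19 ≈ 209.19 km. ✓

40.0 km east, 81.9 km north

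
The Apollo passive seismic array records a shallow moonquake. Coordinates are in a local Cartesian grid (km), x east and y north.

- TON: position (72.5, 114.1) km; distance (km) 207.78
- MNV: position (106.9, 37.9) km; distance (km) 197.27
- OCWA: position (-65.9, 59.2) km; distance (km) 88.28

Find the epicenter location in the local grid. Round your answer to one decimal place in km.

x ≈ -79.0 km, y ≈ -28.1 km

Circle about each station: (x − 72.5)² + (y − 114.1)² = 207.78²; (x − 106.9)² + (y − 37.9)² = 197.27²; (x + 65.9)² + (y − 59.2)² = 88.28².
Subtracting pairs of circle equations eliminates x²+y² and gives linear equations (the radical axes):
68.8 x − 152.4 y = -1153.96
-276.8 x − 109.8 y = 24951.56
Solving the 2×2 system: x ≈ -79.0, y ≈ -28.1 km.
Check against TON (with the unrounded x, y): √((x − 72.5)²+(y − 114.1)²) = 207.78 ≈ 207.78 km. ✓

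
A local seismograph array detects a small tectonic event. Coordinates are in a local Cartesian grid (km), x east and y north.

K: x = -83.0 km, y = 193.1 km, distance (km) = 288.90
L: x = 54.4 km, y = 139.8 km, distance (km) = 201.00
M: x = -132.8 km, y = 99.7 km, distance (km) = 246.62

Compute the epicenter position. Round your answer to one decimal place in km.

Circle about each station: (x + 83.0)² + (y − 193.1)² = 288.90²; (x − 54.4)² + (y − 139.8)² = 201.00²; (x + 132.8)² + (y − 99.7)² = 246.62².
Subtracting the K equation from the L and M equations removes the quadratic terms:
274.8 x − 106.6 y = 21389.00
-99.6 x − 186.8 y = 6041.11
Solving the 2×2 system: x ≈ 54.1, y ≈ -61.2 km.

x ≈ 54.1 km, y ≈ -61.2 km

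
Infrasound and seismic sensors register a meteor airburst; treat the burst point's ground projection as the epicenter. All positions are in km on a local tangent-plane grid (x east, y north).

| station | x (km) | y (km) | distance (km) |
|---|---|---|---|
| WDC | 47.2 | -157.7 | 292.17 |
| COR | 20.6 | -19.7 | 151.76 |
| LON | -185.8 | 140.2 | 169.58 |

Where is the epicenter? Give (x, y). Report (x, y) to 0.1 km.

x ≈ -16.7 km, y ≈ 127.4 km

Circle about each station: (x − 47.2)² + (y + 157.7)² = 292.17²; (x − 20.6)² + (y + 19.7)² = 151.76²; (x + 185.8)² + (y − 140.2)² = 169.58².
Subtracting the WDC equation from the COR and LON equations removes the quadratic terms:
-53.2 x + 276.0 y = 36047.53
-466.0 x + 595.8 y = 83686.48
Solving the 2×2 system: x ≈ -16.7, y ≈ 127.4 km.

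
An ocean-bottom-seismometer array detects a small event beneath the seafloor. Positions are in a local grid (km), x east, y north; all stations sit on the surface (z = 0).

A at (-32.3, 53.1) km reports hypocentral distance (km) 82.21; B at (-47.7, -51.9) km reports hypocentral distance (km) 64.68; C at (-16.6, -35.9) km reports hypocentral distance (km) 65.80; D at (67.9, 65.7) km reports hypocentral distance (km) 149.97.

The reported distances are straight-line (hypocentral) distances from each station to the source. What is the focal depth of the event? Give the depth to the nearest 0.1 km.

z ≈ 49.0 km

Each station gives a sphere (x−x_i)² + (y−y_i)² + z² = d_i² (stations at z=0).
Subtracting the A sphere from B and C: z² cancels, leaving linear equations in x and y:
-30.8 x − 210.0 y = 3680.98
31.4 x − 178.0 y = 130.31
Solving: x ≈ -51.990, y ≈ -9.903 km (keep extra digits for the depth step; rounded: -52.0, -9.9).
Then from the A sphere: z² = 82.21² − (x + 32.3)² − (y − 53.1)² with x = -51.990, y = -9.903, so z ≈ 49.004 ≈ 49.0 km.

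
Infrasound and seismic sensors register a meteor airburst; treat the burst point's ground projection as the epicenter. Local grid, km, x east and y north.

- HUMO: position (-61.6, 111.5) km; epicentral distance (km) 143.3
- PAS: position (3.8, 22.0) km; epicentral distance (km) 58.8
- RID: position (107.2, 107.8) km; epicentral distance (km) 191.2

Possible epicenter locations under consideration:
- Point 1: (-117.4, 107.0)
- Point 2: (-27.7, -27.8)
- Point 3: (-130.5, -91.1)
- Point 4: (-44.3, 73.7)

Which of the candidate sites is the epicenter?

For each candidate, compare |candidate − station| to the reported distance:
Point 1: residuals HUMO 87.3, PAS 89.2, RID 33.4 → max 89.2 km
Point 2: residuals HUMO 0.1, PAS 0.1, RID 0.1 → max 0.1 km
Point 3: residuals HUMO 70.7, PAS 116.8, RID 118.7 → max 118.7 km
Point 4: residuals HUMO 101.7, PAS 11.8, RID 35.9 → max 101.7 km
Only Point 2 has all residuals ≈ 0.

Point 2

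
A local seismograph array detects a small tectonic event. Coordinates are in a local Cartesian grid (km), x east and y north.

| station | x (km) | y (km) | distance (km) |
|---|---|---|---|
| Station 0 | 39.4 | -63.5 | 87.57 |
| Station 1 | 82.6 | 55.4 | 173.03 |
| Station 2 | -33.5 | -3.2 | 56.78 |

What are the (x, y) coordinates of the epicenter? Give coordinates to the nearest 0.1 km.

x ≈ -48.0 km, y ≈ -58.1 km

Circle about each station: (x − 39.4)² + (y + 63.5)² = 87.57²; (x − 82.6)² + (y − 55.4)² = 173.03²; (x + 33.5)² + (y + 3.2)² = 56.78².
Subtracting the Station 0 equation from the Station 1 and Station 2 equations removes the quadratic terms:
86.4 x + 237.8 y = -17963.57
-145.8 x + 120.6 y = -7.58
Solving the 2×2 system: x ≈ -48.0, y ≈ -58.1 km.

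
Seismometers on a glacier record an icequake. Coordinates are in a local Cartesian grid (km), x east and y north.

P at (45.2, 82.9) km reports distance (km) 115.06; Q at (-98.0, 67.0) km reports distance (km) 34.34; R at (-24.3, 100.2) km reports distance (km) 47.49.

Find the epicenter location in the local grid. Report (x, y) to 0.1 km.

Circle about each station: (x − 45.2)² + (y − 82.9)² = 115.06²; (x + 98.0)² + (y − 67.0)² = 34.34²; (x + 24.3)² + (y − 100.2)² = 47.49².
Subtracting the P equation from the Q and R equations removes the quadratic terms:
-286.4 x − 31.8 y = 17237.12
-139.0 x + 34.6 y = 12698.58
Solving the 2×2 system: x ≈ -69.8, y ≈ 86.6 km.
Check against P (with the unrounded x, y): √((x − 45.2)²+(y − 82.9)²) = 115.06 ≈ 115.06 km. ✓

-69.8 km east, 86.6 km north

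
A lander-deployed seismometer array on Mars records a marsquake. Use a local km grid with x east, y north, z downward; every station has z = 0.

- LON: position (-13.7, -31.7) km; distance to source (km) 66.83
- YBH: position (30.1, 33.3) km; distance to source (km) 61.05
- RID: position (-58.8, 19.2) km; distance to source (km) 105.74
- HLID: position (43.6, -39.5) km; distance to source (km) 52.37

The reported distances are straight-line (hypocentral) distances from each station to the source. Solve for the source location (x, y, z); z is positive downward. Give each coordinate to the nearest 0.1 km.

Each station gives a sphere (x−x_i)² + (y−y_i)² + z² = d_i² (stations at z=0).
Subtracting the LON sphere from YBH and RID: z² cancels, leaving linear equations in x and y:
87.6 x + 130.0 y = 1561.47
-90.2 x + 101.8 y = -4081.20
Solving: x ≈ 33.401, y ≈ -10.496 km (keep extra digits for the depth step; rounded: 33.4, -10.5).
Then from the LON sphere: z² = 66.83² − (x + 13.7)² − (y + 31.7)² with x = 33.401, y = -10.496, so z ≈ 42.404 ≈ 42.4 km.

x ≈ 33.4 km, y ≈ -10.5 km, depth ≈ 42.4 km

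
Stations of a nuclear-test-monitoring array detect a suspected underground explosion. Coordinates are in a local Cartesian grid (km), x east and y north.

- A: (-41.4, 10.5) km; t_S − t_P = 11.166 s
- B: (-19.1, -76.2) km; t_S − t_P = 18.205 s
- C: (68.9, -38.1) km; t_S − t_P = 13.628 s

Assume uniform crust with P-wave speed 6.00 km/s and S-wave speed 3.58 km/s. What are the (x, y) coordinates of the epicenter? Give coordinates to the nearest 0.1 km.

Distance from S−P lag: d = Δt · v_P v_S / (v_P − v_S) = Δt · (6.00·3.58)/(6.00−3.58) ≈ 8.8760·Δt.
So d_A = 99.11, d_B = 161.59, d_C = 120.96 km.
Circle about each station: (x + 41.4)² + (y − 10.5)² = 99.11²; (x + 19.1)² + (y + 76.2)² = 161.59²; (x − 68.9)² + (y + 38.1)² = 120.96².
Subtracting the A equation from the B and C equations removes the quadratic terms:
44.6 x − 173.4 y = -11941.50
220.6 x − 97.2 y = -433.92
Solving the 2×2 system: x ≈ 32.0, y ≈ 77.1 km.
Check against A (with the unrounded x, y): √((x + 41.4)²+(y − 10.5)²) = 99.11 ≈ 99.11 km. ✓

32.0 km east, 77.1 km north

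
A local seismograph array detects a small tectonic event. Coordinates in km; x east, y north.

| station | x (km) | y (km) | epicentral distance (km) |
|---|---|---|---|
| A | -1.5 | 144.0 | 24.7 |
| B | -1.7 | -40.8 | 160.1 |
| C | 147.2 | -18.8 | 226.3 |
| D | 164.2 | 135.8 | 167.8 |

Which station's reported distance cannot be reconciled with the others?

C

Solve using three stations at a time. Using A, B, D (subtract circle equations pairwise → linear system) gives (x, y) ≈ (-2.8, 119.3).
Distances from that point to each station vs reported:
  A: calculated 24.7 vs reported 24.7 → residual 0.0 km
  B: calculated 160.1 vs reported 160.1 → residual 0.0 km
  C: calculated 203.9 vs reported 226.3 → residual 22.4 km
  D: calculated 167.8 vs reported 167.8 → residual 0.0 km
A, B, D are mutually consistent (residuals ≈ 0); C is off by 22.4 km.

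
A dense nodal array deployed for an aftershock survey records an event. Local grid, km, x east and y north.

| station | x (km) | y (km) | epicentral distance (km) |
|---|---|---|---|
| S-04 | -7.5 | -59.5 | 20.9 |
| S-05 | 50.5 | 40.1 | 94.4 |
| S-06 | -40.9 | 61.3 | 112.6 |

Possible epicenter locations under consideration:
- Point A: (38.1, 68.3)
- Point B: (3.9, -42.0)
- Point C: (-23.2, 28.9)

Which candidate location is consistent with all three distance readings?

Point B

For each candidate, compare |candidate − station| to the reported distance:
Point A: residuals S-04 114.8, S-05 63.6, S-06 33.3 → max 114.8 km
Point B: residuals S-04 0.0, S-05 0.0, S-06 0.0 → max 0.0 km
Point C: residuals S-04 68.9, S-05 19.9, S-06 75.7 → max 75.7 km
Only Point B has all residuals ≈ 0.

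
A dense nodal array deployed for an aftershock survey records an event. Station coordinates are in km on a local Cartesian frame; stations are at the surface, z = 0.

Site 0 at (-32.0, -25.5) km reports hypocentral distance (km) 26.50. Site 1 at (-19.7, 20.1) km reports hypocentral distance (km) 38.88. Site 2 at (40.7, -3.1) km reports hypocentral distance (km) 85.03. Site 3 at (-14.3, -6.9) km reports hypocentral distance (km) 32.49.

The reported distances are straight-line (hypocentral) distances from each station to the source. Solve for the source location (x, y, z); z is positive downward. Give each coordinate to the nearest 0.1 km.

x ≈ -42.8 km, y ≈ -7.0 km, depth ≈ 15.6 km

Each station gives a sphere (x−x_i)² + (y−y_i)² + z² = d_i² (stations at z=0).
Subtracting the Site 0 sphere from Site 1 and Site 2: z² cancels, leaving linear equations in x and y:
24.6 x + 91.2 y = -1691.55
145.4 x + 44.8 y = -6536.00
Solving: x ≈ -42.794, y ≈ -7.005 km (keep extra digits for the depth step; rounded: -42.8, -7.0).
Then from the Site 0 sphere: z² = 26.50² − (x + 32.0)² − (y + 25.5)² with x = -42.794, y = -7.005, so z ≈ 15.610 ≈ 15.6 km.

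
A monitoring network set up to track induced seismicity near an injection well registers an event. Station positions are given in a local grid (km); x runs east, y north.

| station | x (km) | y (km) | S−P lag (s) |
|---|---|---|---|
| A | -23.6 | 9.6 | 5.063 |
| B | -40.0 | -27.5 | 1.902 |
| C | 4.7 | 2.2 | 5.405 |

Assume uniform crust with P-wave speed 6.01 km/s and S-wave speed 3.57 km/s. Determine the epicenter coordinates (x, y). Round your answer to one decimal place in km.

(-25.0, -34.9)

Distance from S−P lag: d = Δt · v_P v_S / (v_P − v_S) = Δt · (6.01·3.57)/(6.01−3.57) ≈ 8.7933·Δt.
So d_A = 44.52, d_B = 16.72, d_C = 47.53 km.
Circle about each station: (x + 23.6)² + (y − 9.6)² = 44.52²; (x + 40.0)² + (y + 27.5)² = 16.72²; (x − 4.7)² + (y − 2.2)² = 47.53².
Subtracting the A equation from the B and C equations removes the quadratic terms:
-32.8 x − 74.2 y = 3409.60
56.6 x − 14.8 y = -899.26
Solving the 2×2 system: x ≈ -25.0, y ≈ -34.9 km.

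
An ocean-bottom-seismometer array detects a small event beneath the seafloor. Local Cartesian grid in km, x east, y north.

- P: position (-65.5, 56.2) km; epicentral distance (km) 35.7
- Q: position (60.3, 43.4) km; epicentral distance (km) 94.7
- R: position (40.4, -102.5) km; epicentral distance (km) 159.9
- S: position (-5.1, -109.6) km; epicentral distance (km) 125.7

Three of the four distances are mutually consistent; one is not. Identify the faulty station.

Solve using three stations at a time. Using P, Q, R (subtract circle equations pairwise → linear system) gives (x, y) ≈ (-34.3, 38.9).
Distances from that point to each station vs reported:
  P: calculated 35.7 vs reported 35.7 → residual 0.0 km
  Q: calculated 94.7 vs reported 94.7 → residual 0.0 km
  R: calculated 159.9 vs reported 159.9 → residual 0.0 km
  S: calculated 151.3 vs reported 125.7 → residual 25.6 km
P, Q, R are mutually consistent (residuals ≈ 0); S is off by 25.6 km.

S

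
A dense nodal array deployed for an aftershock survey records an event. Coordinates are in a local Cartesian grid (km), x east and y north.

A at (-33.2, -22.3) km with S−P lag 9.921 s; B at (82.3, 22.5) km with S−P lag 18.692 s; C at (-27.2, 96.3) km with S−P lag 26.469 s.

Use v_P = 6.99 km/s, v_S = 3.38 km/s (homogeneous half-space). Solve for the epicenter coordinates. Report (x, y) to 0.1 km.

6.6 km east, -73.6 km north

Distance from S−P lag: d = Δt · v_P v_S / (v_P − v_S) = Δt · (6.99·3.38)/(6.99−3.38) ≈ 6.5447·Δt.
So d_A = 64.93, d_B = 122.33, d_C = 173.23 km.
Circle about each station: (x + 33.2)² + (y + 22.3)² = 64.93²; (x − 82.3)² + (y − 22.5)² = 122.33²; (x + 27.2)² + (y − 96.3)² = 173.23².
Subtracting pairs of circle equations eliminates x²+y² and gives linear equations (the radical axes):
231.0 x + 89.6 y = -5068.71
12.0 x + 237.2 y = -17378.73
Solving the 2×2 system: x ≈ 6.6, y ≈ -73.6 km.
Check against A (with the unrounded x, y): √((x + 33.2)²+(y + 22.3)²) = 64.93 ≈ 64.93 km. ✓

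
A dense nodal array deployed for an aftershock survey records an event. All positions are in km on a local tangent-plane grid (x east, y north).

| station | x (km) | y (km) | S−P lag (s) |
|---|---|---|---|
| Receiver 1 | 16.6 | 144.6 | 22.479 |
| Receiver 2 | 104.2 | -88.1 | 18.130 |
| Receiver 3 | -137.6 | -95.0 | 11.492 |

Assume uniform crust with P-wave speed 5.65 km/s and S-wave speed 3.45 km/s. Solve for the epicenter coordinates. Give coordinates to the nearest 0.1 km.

Distance from S−P lag: d = Δt · v_P v_S / (v_P − v_S) = Δt · (5.65·3.45)/(5.65−3.45) ≈ 8.8602·Δt.
So d_Receiver 1 = 199.17, d_Receiver 2 = 160.64, d_Receiver 3 = 101.82 km.
Circle about each station: (x − 16.6)² + (y − 144.6)² = 199.17²; (x − 104.2)² + (y + 88.1)² = 160.64²; (x + 137.6)² + (y + 95.0)² = 101.82².
Subtracting pairs of circle equations eliminates x²+y² and gives linear equations (the radical axes):
175.2 x − 465.4 y = 11298.01
-308.4 x − 479.2 y = 36075.42
Solving the 2×2 system: x ≈ -50.0, y ≈ -43.1 km.
Check against Receiver 1 (with the unrounded x, y): √((x − 16.6)²+(y − 144.6)²) = 199.17 ≈ 199.17 km. ✓

x ≈ -50.0 km, y ≈ -43.1 km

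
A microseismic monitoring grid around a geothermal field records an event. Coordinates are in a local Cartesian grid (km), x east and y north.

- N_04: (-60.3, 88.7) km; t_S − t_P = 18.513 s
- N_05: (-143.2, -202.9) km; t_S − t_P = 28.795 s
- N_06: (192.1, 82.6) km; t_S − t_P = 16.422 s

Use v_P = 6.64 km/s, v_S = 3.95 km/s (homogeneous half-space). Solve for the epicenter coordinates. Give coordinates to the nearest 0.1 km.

Distance from S−P lag: d = Δt · v_P v_S / (v_P − v_S) = Δt · (6.64·3.95)/(6.64−3.95) ≈ 9.7502·Δt.
So d_N_04 = 180.51, d_N_05 = 280.76, d_N_06 = 160.12 km.
Circle about each station: (x + 60.3)² + (y − 88.7)² = 180.51²; (x + 143.2)² + (y + 202.9)² = 280.76²; (x − 192.1)² + (y − 82.6)² = 160.12².
Subtracting the N_04 equation from the N_05 and N_06 equations removes the quadratic terms:
-165.8 x − 583.2 y = 3928.55
504.8 x − 12.2 y = 39166.84
Solving the 2×2 system: x ≈ 76.9, y ≈ -28.6 km.

(76.9, -28.6)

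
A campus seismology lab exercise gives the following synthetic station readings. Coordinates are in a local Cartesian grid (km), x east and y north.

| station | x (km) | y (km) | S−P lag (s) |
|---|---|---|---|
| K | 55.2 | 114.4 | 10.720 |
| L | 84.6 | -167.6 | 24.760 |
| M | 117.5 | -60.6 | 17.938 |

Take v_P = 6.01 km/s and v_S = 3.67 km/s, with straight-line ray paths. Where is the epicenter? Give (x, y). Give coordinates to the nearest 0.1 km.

Distance from S−P lag: d = Δt · v_P v_S / (v_P − v_S) = Δt · (6.01·3.67)/(6.01−3.67) ≈ 9.4259·Δt.
So d_K = 101.05, d_L = 233.39, d_M = 169.08 km.
Circle about each station: (x − 55.2)² + (y − 114.4)² = 101.05²; (x − 84.6)² + (y + 167.6)² = 233.39²; (x − 117.5)² + (y + 60.6)² = 169.08².
Subtracting pairs of circle equations eliminates x²+y² and gives linear equations (the radical axes):
58.8 x − 564.0 y = -25147.27
124.6 x − 350.0 y = -17032.73
Solving the 2×2 system: x ≈ -16.2, y ≈ 42.9 km.
Check against K (with the unrounded x, y): √((x − 55.2)²+(y − 114.4)²) = 101.04 ≈ 101.05 km. ✓

(-16.2, 42.9)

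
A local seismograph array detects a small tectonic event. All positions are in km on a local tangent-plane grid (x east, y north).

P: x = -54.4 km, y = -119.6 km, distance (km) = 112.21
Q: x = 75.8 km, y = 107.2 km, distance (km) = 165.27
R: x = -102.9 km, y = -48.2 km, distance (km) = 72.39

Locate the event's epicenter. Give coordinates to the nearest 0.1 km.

-42.7 km east, -8.0 km north

Circle about each station: (x + 54.4)² + (y + 119.6)² = 112.21²; (x − 75.8)² + (y − 107.2)² = 165.27²; (x + 102.9)² + (y + 48.2)² = 72.39².
Subtracting the P equation from the Q and R equations removes the quadratic terms:
260.4 x + 453.6 y = -14749.13
-97.0 x + 142.8 y = 2998.90
Solving the 2×2 system: x ≈ -42.7, y ≈ -8.0 km.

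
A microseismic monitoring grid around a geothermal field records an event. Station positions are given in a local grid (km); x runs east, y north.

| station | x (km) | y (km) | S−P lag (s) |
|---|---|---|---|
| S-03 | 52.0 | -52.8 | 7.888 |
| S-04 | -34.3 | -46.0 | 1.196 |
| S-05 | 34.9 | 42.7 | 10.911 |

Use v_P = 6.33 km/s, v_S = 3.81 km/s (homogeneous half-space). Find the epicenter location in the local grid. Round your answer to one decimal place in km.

Distance from S−P lag: d = Δt · v_P v_S / (v_P − v_S) = Δt · (6.33·3.81)/(6.33−3.81) ≈ 9.5704·Δt.
So d_S-03 = 75.49, d_S-04 = 11.45, d_S-05 = 104.42 km.
Circle about each station: (x − 52.0)² + (y + 52.8)² = 75.49²; (x + 34.3)² + (y + 46.0)² = 11.45²; (x − 34.9)² + (y − 42.7)² = 104.42².
Subtracting pairs of circle equations eliminates x²+y² and gives linear equations (the radical axes):
-172.6 x + 13.6 y = 3368.29
-34.2 x + 191.0 y = -7655.34
Solving the 2×2 system: x ≈ -23.0, y ≈ -44.2 km.
Check against S-03 (with the unrounded x, y): √((x − 52.0)²+(y + 52.8)²) = 75.49 ≈ 75.49 km. ✓

(-23.0, -44.2)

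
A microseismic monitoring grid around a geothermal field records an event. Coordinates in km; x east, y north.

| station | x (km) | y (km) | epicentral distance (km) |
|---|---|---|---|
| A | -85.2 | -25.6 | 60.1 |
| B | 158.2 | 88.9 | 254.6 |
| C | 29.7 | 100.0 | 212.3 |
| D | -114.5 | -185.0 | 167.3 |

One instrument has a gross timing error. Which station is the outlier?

Solve using three stations at a time. Using A, C, D (subtract circle equations pairwise → linear system) gives (x, y) ≈ (-145.1, -20.5).
Distances from that point to each station vs reported:
  A: calculated 60.1 vs reported 60.1 → residual 0.0 km
  B: calculated 322.4 vs reported 254.6 → residual 67.8 km
  C: calculated 212.3 vs reported 212.3 → residual 0.0 km
  D: calculated 167.3 vs reported 167.3 → residual 0.0 km
A, C, D are mutually consistent (residuals ≈ 0); B is off by 67.8 km.

B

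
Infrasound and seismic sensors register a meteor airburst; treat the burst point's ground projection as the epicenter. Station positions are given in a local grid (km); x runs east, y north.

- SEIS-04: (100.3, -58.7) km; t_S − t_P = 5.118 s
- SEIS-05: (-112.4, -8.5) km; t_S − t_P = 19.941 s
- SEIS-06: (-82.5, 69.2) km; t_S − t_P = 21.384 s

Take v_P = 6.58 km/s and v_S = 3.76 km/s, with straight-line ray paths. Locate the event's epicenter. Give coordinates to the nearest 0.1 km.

55.4 km east, -58.0 km north

Distance from S−P lag: d = Δt · v_P v_S / (v_P − v_S) = Δt · (6.58·3.76)/(6.58−3.76) ≈ 8.7733·Δt.
So d_SEIS-04 = 44.90, d_SEIS-05 = 174.95, d_SEIS-06 = 187.61 km.
Circle about each station: (x − 100.3)² + (y + 58.7)² = 44.90²; (x + 112.4)² + (y + 8.5)² = 174.95²; (x + 82.5)² + (y − 69.2)² = 187.61².
Subtracting the SEIS-04 equation from the SEIS-05 and SEIS-06 equations removes the quadratic terms:
-425.4 x + 100.4 y = -29391.26
-365.6 x + 255.8 y = -35092.39
Solving the 2×2 system: x ≈ 55.4, y ≈ -58.0 km.
Check against SEIS-04 (with the unrounded x, y): √((x − 100.3)²+(y + 58.7)²) = 44.90 ≈ 44.90 km. ✓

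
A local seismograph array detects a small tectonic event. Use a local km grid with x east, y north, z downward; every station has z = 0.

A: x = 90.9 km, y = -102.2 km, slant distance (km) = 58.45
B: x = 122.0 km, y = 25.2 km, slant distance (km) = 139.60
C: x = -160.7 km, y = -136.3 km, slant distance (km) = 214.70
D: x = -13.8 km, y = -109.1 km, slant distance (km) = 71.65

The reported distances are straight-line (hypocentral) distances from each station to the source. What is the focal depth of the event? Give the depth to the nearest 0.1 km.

Each station gives a sphere (x−x_i)² + (y−y_i)² + z² = d_i² (stations at z=0).
Subtracting the A sphere from B and C: z² cancels, leaving linear equations in x and y:
62.2 x + 254.8 y = -19260.37
-503.2 x − 68.2 y = -16985.16
Solving: x ≈ 45.505, y ≈ -86.698 km (keep extra digits for the depth step; rounded: 45.5, -86.7).
Then from the A sphere: z² = 58.45² − (x − 90.9)² − (y + 102.2)² with x = 45.505, y = -86.698, so z ≈ 33.397 ≈ 33.4 km.

33.4 km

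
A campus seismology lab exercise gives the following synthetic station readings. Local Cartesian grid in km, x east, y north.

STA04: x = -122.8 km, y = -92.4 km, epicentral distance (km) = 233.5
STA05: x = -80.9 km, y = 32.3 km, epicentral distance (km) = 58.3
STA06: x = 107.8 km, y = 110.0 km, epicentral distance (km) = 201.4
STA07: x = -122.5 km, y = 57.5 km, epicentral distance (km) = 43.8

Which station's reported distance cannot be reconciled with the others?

Solve using three stations at a time. Using STA05, STA06, STA07 (subtract circle equations pairwise → linear system) gives (x, y) ≈ (-92.5, 89.4).
Distances from that point to each station vs reported:
  STA04: calculated 184.3 vs reported 233.5 → residual 49.2 km
  STA05: calculated 58.3 vs reported 58.3 → residual 0.0 km
  STA06: calculated 201.4 vs reported 201.4 → residual 0.0 km
  STA07: calculated 43.8 vs reported 43.8 → residual 0.0 km
STA05, STA06, STA07 are mutually consistent (residuals ≈ 0); STA04 is off by 49.2 km.

STA04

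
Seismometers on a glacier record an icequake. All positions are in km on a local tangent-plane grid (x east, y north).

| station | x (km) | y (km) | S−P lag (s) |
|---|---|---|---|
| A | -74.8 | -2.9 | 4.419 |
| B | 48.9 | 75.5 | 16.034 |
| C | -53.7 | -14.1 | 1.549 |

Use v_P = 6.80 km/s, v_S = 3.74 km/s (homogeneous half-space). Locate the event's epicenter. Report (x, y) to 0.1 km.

Distance from S−P lag: d = Δt · v_P v_S / (v_P − v_S) = Δt · (6.80·3.74)/(6.80−3.74) ≈ 8.3111·Δt.
So d_A = 36.73, d_B = 133.26, d_C = 12.87 km.
Circle about each station: (x + 74.8)² + (y + 2.9)² = 36.73²; (x − 48.9)² + (y − 75.5)² = 133.26²; (x + 53.7)² + (y + 14.1)² = 12.87².
Subtracting pairs of circle equations eliminates x²+y² and gives linear equations (the radical axes):
247.4 x + 156.8 y = -13921.12
42.2 x − 22.4 y = -1337.49
Solving the 2×2 system: x ≈ -42.9, y ≈ -21.1 km.
Check against A (with the unrounded x, y): √((x + 74.8)²+(y + 2.9)²) = 36.73 ≈ 36.73 km. ✓

-42.9 km east, -21.1 km north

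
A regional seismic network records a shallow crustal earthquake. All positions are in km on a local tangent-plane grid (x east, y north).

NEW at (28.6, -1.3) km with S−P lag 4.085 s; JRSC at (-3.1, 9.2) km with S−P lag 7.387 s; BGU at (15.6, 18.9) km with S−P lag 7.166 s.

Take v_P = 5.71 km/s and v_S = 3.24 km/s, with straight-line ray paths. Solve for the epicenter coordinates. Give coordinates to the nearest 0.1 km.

x ≈ 34.6 km, y ≈ -31.3 km

Distance from S−P lag: d = Δt · v_P v_S / (v_P − v_S) = Δt · (5.71·3.24)/(5.71−3.24) ≈ 7.4900·Δt.
So d_NEW = 30.60, d_JRSC = 55.33, d_BGU = 53.67 km.
Circle about each station: (x − 28.6)² + (y + 1.3)² = 30.60²; (x + 3.1)² + (y − 9.2)² = 55.33²; (x − 15.6)² + (y − 18.9)² = 53.67².
Subtracting the NEW equation from the JRSC and BGU equations removes the quadratic terms:
-63.4 x + 21.0 y = -2850.45
-26.0 x + 40.4 y = -2163.19
Solving the 2×2 system: x ≈ 34.6, y ≈ -31.3 km.
Check against NEW (with the unrounded x, y): √((x − 28.6)²+(y + 1.3)²) = 30.57 ≈ 30.60 km. ✓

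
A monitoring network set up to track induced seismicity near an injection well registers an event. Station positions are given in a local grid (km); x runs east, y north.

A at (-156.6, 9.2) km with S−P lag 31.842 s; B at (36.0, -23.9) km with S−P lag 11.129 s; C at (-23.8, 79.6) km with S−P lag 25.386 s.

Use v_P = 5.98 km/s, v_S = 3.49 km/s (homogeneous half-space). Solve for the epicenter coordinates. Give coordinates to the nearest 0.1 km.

Distance from S−P lag: d = Δt · v_P v_S / (v_P − v_S) = Δt · (5.98·3.49)/(5.98−3.49) ≈ 8.3816·Δt.
So d_A = 266.89, d_B = 93.28, d_C = 212.78 km.
Circle about each station: (x + 156.6)² + (y − 9.2)² = 266.89²; (x − 36.0)² + (y + 23.9)² = 93.28²; (x + 23.8)² + (y − 79.6)² = 212.78².
Subtracting pairs of circle equations eliminates x²+y² and gives linear equations (the radical axes):
385.2 x − 66.2 y = 39788.12
265.6 x + 140.8 y = 8249.34
Solving the 2×2 system: x ≈ 85.6, y ≈ -102.9 km.
Check against A (with the unrounded x, y): √((x + 156.6)²+(y − 9.2)²) = 266.89 ≈ 266.89 km. ✓

x ≈ 85.6 km, y ≈ -102.9 km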